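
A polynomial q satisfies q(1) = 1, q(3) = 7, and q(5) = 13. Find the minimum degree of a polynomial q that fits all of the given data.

1

Forward differences of the values at n = 1, 3, 5:
  q  : 1  7  13
  Δ  : 6  6
  Δ^2: 0
The first differences are constant (6) and nonzero, while all higher differences vanish, so the minimal degree is 1.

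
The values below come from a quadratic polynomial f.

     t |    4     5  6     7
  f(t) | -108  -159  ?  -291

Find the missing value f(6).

-220

On equispaced nodes a degree-2 polynomial has vanishing third forward difference, so
  - f(4) + 3·f(5) - 3·f(6) + f(7) = 0.
Substituting the known values and solving for f(6):
  -3·f(6) = 660
  f(6) = -220.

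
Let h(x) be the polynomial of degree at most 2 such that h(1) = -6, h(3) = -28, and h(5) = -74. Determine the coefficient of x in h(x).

1

Write h(x) = ax^2 + bx + c. Substituting each data point gives a linear system:
  a + b + c = -6
  9a + 3b + c = -28
  25a + 5b + c = -74
Solving the system yields a = -3, b = 1, c = -4.
So h(x) = -3x^2 + x - 4.
The coefficient of x is 1.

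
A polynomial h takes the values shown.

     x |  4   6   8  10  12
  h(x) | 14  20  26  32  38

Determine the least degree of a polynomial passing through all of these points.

Forward differences of the values at x = 4, 6, 8, 10, 12:
  h  : 14  20  26  32  38
  Δ  : 6  6  6  6
  Δ^2: 0  0  0
  Δ^3: 0  0
  Δ^4: 0
The first differences are constant (6) and nonzero, while all higher differences vanish, so the minimal degree is 1.

1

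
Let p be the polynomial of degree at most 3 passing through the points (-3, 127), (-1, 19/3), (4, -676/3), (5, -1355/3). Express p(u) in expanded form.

Write p(u) = au^3 + bu^2 + cu + d. Substituting each data point gives a linear system:
  -27a + 9b - 3c + d = 127
  -a + b - c + d = 19/3
  64a + 16b + 4c + d = -676/3
  125a + 25b + 5c + d = -1355/3
Solving the system yields a = -4, b = 2, c = -1/3, d = 0.
So p(u) = -4u^3 + 2u^2 - (1/3)u.
Check: p(-3) = 127. ✓

p(u) = -4u^3 + 2u^2 - (1/3)u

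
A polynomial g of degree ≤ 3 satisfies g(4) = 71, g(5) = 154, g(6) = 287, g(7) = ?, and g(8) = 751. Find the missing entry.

On equispaced nodes a degree-3 polynomial has vanishing fourth forward difference, so
  g(4) - 4·g(5) + 6·g(6) - 4·g(7) + g(8) = 0.
Substituting the known values and solving for g(7):
  -4·g(7) = -1928
  g(7) = 482.

482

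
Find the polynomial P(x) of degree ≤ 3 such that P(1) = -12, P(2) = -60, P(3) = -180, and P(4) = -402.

Write P(x) = ax^3 + bx^2 + cx + d. Substituting each data point gives a linear system:
  a + b + c + d = -12
  8a + 4b + 2c + d = -60
  27a + 9b + 3c + d = -180
  64a + 16b + 4c + d = -402
Solving the system yields a = -5, b = -6, c = 5, d = -6.
So P(x) = -5x³ - 6x² + 5x - 6.
Check: P(4) = -402. ✓

P(x) = -5x^3 - 6x^2 + 5x - 6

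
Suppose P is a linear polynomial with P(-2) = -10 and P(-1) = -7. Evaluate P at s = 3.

5

Write P(s) = as + b. Substituting each data point gives a linear system:
  -2a + b = -10
  -a + b = -7
Solving the system yields a = 3, b = -4.
So P(s) = 3s - 4.
Then P(3) = 5.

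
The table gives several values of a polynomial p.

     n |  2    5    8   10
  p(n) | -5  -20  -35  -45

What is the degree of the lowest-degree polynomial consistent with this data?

Divided differences on the nodes 2, 5, 8, 10:
  order 0: -5  -20  -35  -45
  order 1: -5  -5  -5
  order 2: 0  0
  order 3: 0
The order-1 divided differences are all -5 (nonzero) and every higher order vanishes, so the data lies on a polynomial of degree exactly 1.

1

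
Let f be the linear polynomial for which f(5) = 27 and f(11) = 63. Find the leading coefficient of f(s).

6

Write f(s) = as + b. Substituting each data point gives a linear system:
  5a + b = 27
  11a + b = 63
Solving the system yields a = 6, b = -3.
So f(s) = 6s - 3.
The leading coefficient is 6.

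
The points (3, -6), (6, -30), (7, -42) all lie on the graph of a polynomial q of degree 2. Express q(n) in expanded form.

q(n) = -n^2 + n

Write q(n) = an^2 + bn + c. Substituting each data point gives a linear system:
  9a + 3b + c = -6
  36a + 6b + c = -30
  49a + 7b + c = -42
Solving the system yields a = -1, b = 1, c = 0.
So q(n) = -n^2 + n.
Check: q(3) = -6. ✓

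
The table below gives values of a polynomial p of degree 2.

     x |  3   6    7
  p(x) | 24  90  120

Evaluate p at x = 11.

Using the Lagrange interpolation formula with nodes 3, 6, 7:
  L_0(x) = (x - 6)(x - 7) / 12
  L_1(x) = (x - 3)(x - 7) / -3
  L_2(x) = (x - 3)(x - 6) / 4
Then p(x) = 24·L_0(x) + 90·L_1(x) + 120·L_2(x).
Expanding and collecting terms gives p(x) = 2x² + 4x - 6.
Evaluating at x = 11: p(11) = 280.

280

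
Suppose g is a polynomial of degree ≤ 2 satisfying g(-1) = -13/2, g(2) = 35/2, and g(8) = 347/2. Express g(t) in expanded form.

g(t) = 2t^2 + 6t - 5/2

Using the Lagrange interpolation formula with nodes -1, 2, 8:
  L_0(t) = (t - 2)(t - 8) / 27
  L_1(t) = (t + 1)(t - 8) / -18
  L_2(t) = (t + 1)(t - 2) / 54
Then g(t) = -13/2·L_0(t) + 35/2·L_1(t) + 347/2·L_2(t).
Expanding and collecting terms gives g(t) = 2t^2 + 6t - 5/2.
Check: g(8) = 347/2. ✓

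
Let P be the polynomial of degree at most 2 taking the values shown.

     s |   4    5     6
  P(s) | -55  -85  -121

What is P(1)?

Using the Lagrange interpolation formula with nodes 4, 5, 6:
  L_0(s) = (s - 5)(s - 6) / 2
  L_1(s) = (s - 4)(s - 6) / -1
  L_2(s) = (s - 4)(s - 5) / 2
Then P(s) = -55·L_0(s) - 85·L_1(s) - 121·L_2(s).
Expanding and collecting terms gives P(s) = -3s² - 3s + 5.
Evaluating at s = 1: P(1) = -1.

-1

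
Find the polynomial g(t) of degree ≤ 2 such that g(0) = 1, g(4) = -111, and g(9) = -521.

Using the Lagrange interpolation formula with nodes 0, 4, 9:
  L_0(t) = (t - 4)(t - 9) / 36
  L_1(t) = t(t - 9) / -20
  L_2(t) = t(t - 4) / 45
Then g(t) = 1·L_0(t) - 111·L_1(t) - 521·L_2(t).
Expanding and collecting terms gives g(t) = -6t² - 4t + 1.
Check: g(0) = 1. ✓

g(t) = -6t^2 - 4t + 1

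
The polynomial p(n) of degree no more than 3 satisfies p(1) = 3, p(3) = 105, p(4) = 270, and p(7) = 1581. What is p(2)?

Write p(n) = an^3 + bn^2 + cn + d. Substituting each data point gives a linear system:
  a + b + c + d = 3
  27a + 9b + 3c + d = 105
  64a + 16b + 4c + d = 270
  343a + 49b + 7c + d = 1581
Solving the system yields a = 5, b = -2, c = -6, d = 6.
So p(n) = 5n^3 - 2n^2 - 6n + 6.
Then p(2) = 26.

26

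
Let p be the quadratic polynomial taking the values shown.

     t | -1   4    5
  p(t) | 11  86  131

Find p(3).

51

Write p(t) = at^2 + bt + c. Substituting each data point gives a linear system:
  a - b + c = 11
  16a + 4b + c = 86
  25a + 5b + c = 131
Solving the system yields a = 5, b = 0, c = 6.
So p(t) = 5t^2 + 6.
Then p(3) = 51.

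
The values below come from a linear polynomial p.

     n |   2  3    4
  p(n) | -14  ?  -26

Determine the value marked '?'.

The 2 known points determine the degree-1 polynomial uniquely.
Write p(n) = an + b. Substituting each data point gives a linear system:
  2a + b = -14
  4a + b = -26
Solving the system yields a = -6, b = -2.
So p(n) = -6n - 2.
Then p(3) = -20.

-20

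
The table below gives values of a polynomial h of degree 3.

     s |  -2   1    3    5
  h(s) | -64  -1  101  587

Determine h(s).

Write h(s) = as^3 + bs^2 + cs + d. Substituting each data point gives a linear system:
  -8a + 4b - 2c + d = -64
  a + b + c + d = -1
  27a + 9b + 3c + d = 101
  125a + 25b + 5c + d = 587
Solving the system yields a = 6, b = -6, c = -3, d = 2.
So h(s) = 6s^3 - 6s^2 - 3s + 2.
Check: h(5) = 587. ✓

h(s) = 6s^3 - 6s^2 - 3s + 2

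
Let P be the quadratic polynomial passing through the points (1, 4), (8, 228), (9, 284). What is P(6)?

134

Write P(x) = ax^2 + bx + c. Substituting each data point gives a linear system:
  a + b + c = 4
  64a + 8b + c = 228
  81a + 9b + c = 284
Solving the system yields a = 3, b = 5, c = -4.
So P(x) = 3x² + 5x - 4.
Then P(6) = 134.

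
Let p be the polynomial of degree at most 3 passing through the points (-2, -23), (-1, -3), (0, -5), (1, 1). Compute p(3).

157

Write p(u) = au^3 + bu^2 + cu + d. Substituting each data point gives a linear system:
  -8a + 4b - 2c + d = -23
  -a + b - c + d = -3
  d = -5
  a + b + c + d = 1
Solving the system yields a = 5, b = 4, c = -3, d = -5.
So p(u) = 5u³ + 4u² - 3u - 5.
Then p(3) = 157.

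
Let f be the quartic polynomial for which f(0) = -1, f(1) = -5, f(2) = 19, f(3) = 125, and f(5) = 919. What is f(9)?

Using the Lagrange interpolation formula with nodes 0, 1, 2, 3, 5:
  L_0(x) = (x - 1)(x - 2)(x - 3)(x - 5) / 30
  L_1(x) = x(x - 2)(x - 3)(x - 5) / -8
  L_2(x) = x(x - 1)(x - 3)(x - 5) / 6
  L_3(x) = x(x - 1)(x - 2)(x - 5) / -12
  L_4(x) = x(x - 1)(x - 2)(x - 3) / 120
Then f(x) = -1·L_0(x) - 5·L_1(x) + 19·L_2(x) + 125·L_3(x) + 919·L_4(x).
Expanding and collecting terms gives f(x) = x^4 + 3x^3 - 2x^2 - 6x - 1.
Evaluating at x = 9: f(9) = 8531.

8531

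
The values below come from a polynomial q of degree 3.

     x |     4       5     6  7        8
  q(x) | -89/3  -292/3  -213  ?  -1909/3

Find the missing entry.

-1166/3

The 4 known points determine the degree-3 polynomial uniquely.
Write q(x) = ax^3 + bx^2 + cx + d. Substituting each data point gives a linear system:
  64a + 16b + 4c + d = -89/3
  125a + 25b + 5c + d = -292/3
  216a + 36b + 6c + d = -213
  512a + 64b + 8c + d = -1909/3
Solving the system yields a = -2, b = 6, c = 1/3, d = 1.
So q(x) = -2x³ + 6x² + (1/3)x + 1.
Then q(7) = -1166/3.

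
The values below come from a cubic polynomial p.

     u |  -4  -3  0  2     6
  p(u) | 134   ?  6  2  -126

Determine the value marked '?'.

72

The 4 known points determine the degree-3 polynomial uniquely.
Write p(u) = au^3 + bu^2 + cu + d. Substituting each data point gives a linear system:
  -64a + 16b - 4c + d = 134
  d = 6
  8a + 4b + 2c + d = 2
  216a + 36b + 6c + d = -126
Solving the system yields a = -1, b = 3, c = -4, d = 6.
So p(u) = -u^3 + 3u^2 - 4u + 6.
Then p(-3) = 72.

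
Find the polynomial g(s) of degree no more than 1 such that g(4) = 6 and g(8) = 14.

g(s) = 2s - 2

Write g(s) = as + b. Substituting each data point gives a linear system:
  4a + b = 6
  8a + b = 14
Solving the system yields a = 2, b = -2.
So g(s) = 2s - 2.
Check: g(4) = 6. ✓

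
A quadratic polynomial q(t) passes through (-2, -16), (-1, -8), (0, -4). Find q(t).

Using the Lagrange interpolation formula with nodes -2, -1, 0:
  L_0(t) = (t + 1)t / 2
  L_1(t) = (t + 2)t / -1
  L_2(t) = (t + 2)(t + 1) / 2
Then q(t) = -16·L_0(t) - 8·L_1(t) - 4·L_2(t).
Expanding and collecting terms gives q(t) = -2t^2 + 2t - 4.
Check: q(0) = -4. ✓

q(t) = -2t^2 + 2t - 4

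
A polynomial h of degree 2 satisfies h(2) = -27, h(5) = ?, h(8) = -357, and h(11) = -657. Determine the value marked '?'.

The 3 known points determine the degree-2 polynomial uniquely.
Write h(x) = ax^2 + bx + c. Substituting each data point gives a linear system:
  4a + 2b + c = -27
  64a + 8b + c = -357
  121a + 11b + c = -657
Solving the system yields a = -5, b = -5, c = 3.
So h(x) = -5x^2 - 5x + 3.
Then h(5) = -147.

-147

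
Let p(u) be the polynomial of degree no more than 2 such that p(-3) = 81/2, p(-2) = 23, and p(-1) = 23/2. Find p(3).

51/2

Forward differences of the values at u = -3, -2, -1:
  p  : 81/2  23  23/2
  Δ  : -35/2  -23/2
  Δ^2: 6
The second differences are constant, confirming degree 2.
Interpolating (Newton forward form) and evaluating at u = 3 gives p(3) = 51/2.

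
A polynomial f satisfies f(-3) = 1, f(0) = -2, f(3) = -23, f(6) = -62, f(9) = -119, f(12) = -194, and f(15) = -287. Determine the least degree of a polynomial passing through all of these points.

2

Forward differences of the values at t = -3, 0, 3, 6, 9, 12, 15:
  f  : 1  -2  -23  -62  -119  -194  -287
  Δ  : -3  -21  -39  -57  -75  -93
  Δ^2: -18  -18  -18  -18  -18
  Δ^3: 0  0  0  0
  Δ^4: 0  0  0
  Δ^5: 0  0
  Δ^6: 0
The second differences are constant (-18) and nonzero, while all higher differences vanish, so the minimal degree is 2.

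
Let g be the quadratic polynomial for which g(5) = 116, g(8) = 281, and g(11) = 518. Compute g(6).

163

Write g(s) = as^2 + bs + c. Substituting each data point gives a linear system:
  25a + 5b + c = 116
  64a + 8b + c = 281
  121a + 11b + c = 518
Solving the system yields a = 4, b = 3, c = 1.
So g(s) = 4s^2 + 3s + 1.
Then g(6) = 163.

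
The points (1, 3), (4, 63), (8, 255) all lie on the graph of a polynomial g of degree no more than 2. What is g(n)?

Using the Lagrange interpolation formula with nodes 1, 4, 8:
  L_0(n) = (n - 4)(n - 8) / 21
  L_1(n) = (n - 1)(n - 8) / -12
  L_2(n) = (n - 1)(n - 4) / 28
Then g(n) = 3·L_0(n) + 63·L_1(n) + 255·L_2(n).
Expanding and collecting terms gives g(n) = 4n^2 - 1.
Check: g(4) = 63. ✓

g(n) = 4n^2 - 1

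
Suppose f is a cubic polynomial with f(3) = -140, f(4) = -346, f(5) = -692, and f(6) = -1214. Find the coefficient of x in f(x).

Write f(x) = ax^3 + bx^2 + cx + d. Substituting each data point gives a linear system:
  27a + 9b + 3c + d = -140
  64a + 16b + 4c + d = -346
  125a + 25b + 5c + d = -692
  216a + 36b + 6c + d = -1214
Solving the system yields a = -6, b = 2, c = 2, d = -2.
So f(x) = -6x^3 + 2x^2 + 2x - 2.
The coefficient of x is 2.

2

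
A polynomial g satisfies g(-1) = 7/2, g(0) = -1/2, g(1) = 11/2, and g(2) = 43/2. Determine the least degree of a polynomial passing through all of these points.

Forward differences of the values at s = -1, 0, 1, 2:
  g  : 7/2  -1/2  11/2  43/2
  Δ  : -4  6  16
  Δ^2: 10  10
  Δ^3: 0
The second differences are constant (10) and nonzero, while all higher differences vanish, so the minimal degree is 2.

2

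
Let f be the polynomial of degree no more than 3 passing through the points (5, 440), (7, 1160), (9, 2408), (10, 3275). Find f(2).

Using the Lagrange interpolation formula with nodes 5, 7, 9, 10:
  L_0(u) = (u - 7)(u - 9)(u - 10) / -40
  L_1(u) = (u - 5)(u - 9)(u - 10) / 12
  L_2(u) = (u - 5)(u - 7)(u - 10) / -8
  L_3(u) = (u - 5)(u - 7)(u - 9) / 15
Then f(u) = 440·L_0(u) + 1160·L_1(u) + 2408·L_2(u) + 3275·L_3(u).
Expanding and collecting terms gives f(u) = 3u³ + 3u² - 3u + 5.
Evaluating at u = 2: f(2) = 35.

35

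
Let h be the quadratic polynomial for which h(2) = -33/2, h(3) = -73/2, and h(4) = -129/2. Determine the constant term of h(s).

Write h(s) = as^2 + bs + c. Substituting each data point gives a linear system:
  4a + 2b + c = -33/2
  9a + 3b + c = -73/2
  16a + 4b + c = -129/2
Solving the system yields a = -4, b = 0, c = -1/2.
So h(s) = -4s^2 - 1/2.
The constant term is -1/2.

-1/2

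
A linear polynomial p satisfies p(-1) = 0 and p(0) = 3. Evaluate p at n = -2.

Using the Lagrange interpolation formula with nodes -1, 0:
  L_0(n) = n / -1
  L_1(n) = (n + 1) / 1
Then p(n) = 0·L_0(n) + 3·L_1(n).
Expanding and collecting terms gives p(n) = 3n + 3.
Evaluating at n = -2: p(-2) = -3.

-3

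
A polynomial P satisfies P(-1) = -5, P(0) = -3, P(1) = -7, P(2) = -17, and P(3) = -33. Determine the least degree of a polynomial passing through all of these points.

2

Forward differences of the values at s = -1, 0, 1, 2, 3:
  P  : -5  -3  -7  -17  -33
  Δ  : 2  -4  -10  -16
  Δ^2: -6  -6  -6
  Δ^3: 0  0
  Δ^4: 0
The second differences are constant (-6) and nonzero, while all higher differences vanish, so the minimal degree is 2.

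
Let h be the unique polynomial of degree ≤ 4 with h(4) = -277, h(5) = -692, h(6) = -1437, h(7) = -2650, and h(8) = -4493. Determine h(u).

Write h(u) = au^4 + bu^3 + cu^2 + du + e. Substituting each data point gives a linear system:
  256a + 64b + 16c + 4d + e = -277
  625a + 125b + 25c + 5d + e = -692
  1296a + 216b + 36c + 6d + e = -1437
  2401a + 343b + 49c + 7d + e = -2650
  4096a + 512b + 64c + 8d + e = -4493
Solving the system yields a = -1, b = -1, c = 1, d = 6, e = 3.
So h(u) = -u^4 - u^3 + u^2 + 6u + 3.
Check: h(6) = -1437. ✓

h(u) = -u^4 - u^3 + u^2 + 6u + 3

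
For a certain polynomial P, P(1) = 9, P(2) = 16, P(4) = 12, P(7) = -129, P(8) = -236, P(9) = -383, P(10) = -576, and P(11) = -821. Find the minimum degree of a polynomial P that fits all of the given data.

Divided differences on the nodes 1, 2, 4, 7, 8, 9, 10, 11:
  order 0: 9  16  12  -129  -236  -383  -576  -821
  order 1: 7  -2  -47  -107  -147  -193  -245
  order 2: -3  -9  -15  -20  -23  -26
  order 3: -1  -1  -1  -1  -1
  order 4: 0  0  0  0
  order 5: 0  0  0
  order 6: 0  0
  order 7: 0
The order-3 divided differences are all -1 (nonzero) and every higher order vanishes, so the data lies on a polynomial of degree exactly 3.

3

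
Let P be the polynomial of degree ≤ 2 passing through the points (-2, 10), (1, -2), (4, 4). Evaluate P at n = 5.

Write P(n) = an^2 + bn + c. Substituting each data point gives a linear system:
  4a - 2b + c = 10
  a + b + c = -2
  16a + 4b + c = 4
Solving the system yields a = 1, b = -3, c = 0.
So P(n) = n^2 - 3n.
Then P(5) = 10.

10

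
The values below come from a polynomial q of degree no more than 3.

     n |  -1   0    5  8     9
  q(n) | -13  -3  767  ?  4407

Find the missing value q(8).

3101

The 4 known points determine the degree-3 polynomial uniquely.
Write q(n) = an^3 + bn^2 + cn + d. Substituting each data point gives a linear system:
  -a + b - c + d = -13
  d = -3
  125a + 25b + 5c + d = 767
  729a + 81b + 9c + d = 4407
Solving the system yields a = 6, b = 0, c = 4, d = -3.
So q(n) = 6n^3 + 4n - 3.
Then q(8) = 3101.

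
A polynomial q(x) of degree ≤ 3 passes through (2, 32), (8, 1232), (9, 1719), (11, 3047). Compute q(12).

Using the Lagrange interpolation formula with nodes 2, 8, 9, 11:
  L_0(x) = (x - 8)(x - 9)(x - 11) / -378
  L_1(x) = (x - 2)(x - 9)(x - 11) / 18
  L_2(x) = (x - 2)(x - 8)(x - 11) / -14
  L_3(x) = (x - 2)(x - 8)(x - 9) / 54
Then q(x) = 32·L_0(x) + 1232·L_1(x) + 1719·L_2(x) + 3047·L_3(x).
Expanding and collecting terms gives q(x) = 2x³ + 3x² + 2x.
Evaluating at x = 12: q(12) = 3912.

3912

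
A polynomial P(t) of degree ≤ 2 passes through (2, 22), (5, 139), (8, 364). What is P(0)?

4

Forward differences of the values at t = 2, 5, 8:
  P  : 22  139  364
  Δ  : 117  225
  Δ^2: 108
The second differences are constant, confirming degree 2.
Interpolating (Newton forward form) and evaluating at t = 0 gives P(0) = 4.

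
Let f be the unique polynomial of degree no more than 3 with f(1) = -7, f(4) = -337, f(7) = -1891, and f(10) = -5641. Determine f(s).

f(s) = -6s^3 + 4s^2 - 4s - 1

Using the Lagrange interpolation formula with nodes 1, 4, 7, 10:
  L_0(s) = (s - 4)(s - 7)(s - 10) / -162
  L_1(s) = (s - 1)(s - 7)(s - 10) / 54
  L_2(s) = (s - 1)(s - 4)(s - 10) / -54
  L_3(s) = (s - 1)(s - 4)(s - 7) / 162
Then f(s) = -7·L_0(s) - 337·L_1(s) - 1891·L_2(s) - 5641·L_3(s).
Expanding and collecting terms gives f(s) = -6s^3 + 4s^2 - 4s - 1.
Check: f(1) = -7. ✓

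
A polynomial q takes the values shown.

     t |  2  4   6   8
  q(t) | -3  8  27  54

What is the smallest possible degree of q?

Forward differences of the values at t = 2, 4, 6, 8:
  q  : -3  8  27  54
  Δ  : 11  19  27
  Δ^2: 8  8
  Δ^3: 0
The second differences are constant (8) and nonzero, while all higher differences vanish, so the minimal degree is 2.

2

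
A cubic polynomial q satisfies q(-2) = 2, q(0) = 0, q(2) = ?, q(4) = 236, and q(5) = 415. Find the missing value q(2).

46

The 4 known points determine the degree-3 polynomial uniquely.
Write q(t) = at^3 + bt^2 + ct + d. Substituting each data point gives a linear system:
  -8a + 4b - 2c + d = 2
  d = 0
  64a + 16b + 4c + d = 236
  125a + 25b + 5c + d = 415
Solving the system yields a = 2, b = 6, c = 3, d = 0.
So q(t) = 2t^3 + 6t^2 + 3t.
Then q(2) = 46.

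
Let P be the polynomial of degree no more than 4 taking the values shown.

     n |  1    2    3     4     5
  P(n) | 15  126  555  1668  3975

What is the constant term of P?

Write P(n) = an^4 + bn^3 + cn^2 + dn + e. Substituting each data point gives a linear system:
  a + b + c + d + e = 15
  16a + 8b + 4c + 2d + e = 126
  81a + 27b + 9c + 3d + e = 555
  256a + 64b + 16c + 4d + e = 1668
  625a + 125b + 25c + 5d + e = 3975
Solving the system yields a = 6, b = 1, c = 3, d = 5, e = 0.
So P(n) = 6n⁴ + n³ + 3n² + 5n.
The constant term is 0.

0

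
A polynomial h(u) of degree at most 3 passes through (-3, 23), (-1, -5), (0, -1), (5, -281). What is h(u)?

h(u) = -2u^3 - 2u^2 + 4u - 1

Write h(u) = au^3 + bu^2 + cu + d. Substituting each data point gives a linear system:
  -27a + 9b - 3c + d = 23
  -a + b - c + d = -5
  d = -1
  125a + 25b + 5c + d = -281
Solving the system yields a = -2, b = -2, c = 4, d = -1.
So h(u) = -2u³ - 2u² + 4u - 1.
Check: h(-3) = 23. ✓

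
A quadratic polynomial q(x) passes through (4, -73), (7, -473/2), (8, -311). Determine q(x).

Write q(x) = ax^2 + bx + c. Substituting each data point gives a linear system:
  16a + 4b + c = -73
  49a + 7b + c = -473/2
  64a + 8b + c = -311
Solving the system yields a = -5, b = 1/2, c = 5.
So q(x) = -5x^2 + (1/2)x + 5.
Check: q(7) = -473/2. ✓

q(x) = -5x^2 + (1/2)x + 5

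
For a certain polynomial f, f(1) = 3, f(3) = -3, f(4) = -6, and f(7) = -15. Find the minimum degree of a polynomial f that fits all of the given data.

Divided differences on the nodes 1, 3, 4, 7:
  order 0: 3  -3  -6  -15
  order 1: -3  -3  -3
  order 2: 0  0
  order 3: 0
The order-1 divided differences are all -3 (nonzero) and every higher order vanishes, so the data lies on a polynomial of degree exactly 1.

1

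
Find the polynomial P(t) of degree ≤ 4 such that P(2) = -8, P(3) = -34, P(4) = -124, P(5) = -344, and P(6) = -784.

P(t) = -t^4 + 3t^3 - 4t^2 + 2t - 4

Using the Lagrange interpolation formula with nodes 2, 3, 4, 5, 6:
  L_0(t) = (t - 3)(t - 4)(t - 5)(t - 6) / 24
  L_1(t) = (t - 2)(t - 4)(t - 5)(t - 6) / -6
  L_2(t) = (t - 2)(t - 3)(t - 5)(t - 6) / 4
  L_3(t) = (t - 2)(t - 3)(t - 4)(t - 6) / -6
  L_4(t) = (t - 2)(t - 3)(t - 4)(t - 5) / 24
Then P(t) = -8·L_0(t) - 34·L_1(t) - 124·L_2(t) - 344·L_3(t) - 784·L_4(t).
Expanding and collecting terms gives P(t) = -t^4 + 3t^3 - 4t^2 + 2t - 4.
Check: P(6) = -784. ✓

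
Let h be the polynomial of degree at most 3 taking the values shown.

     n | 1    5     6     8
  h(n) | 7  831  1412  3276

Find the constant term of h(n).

-4

Write h(n) = an^3 + bn^2 + cn + d. Substituting each data point gives a linear system:
  a + b + c + d = 7
  125a + 25b + 5c + d = 831
  216a + 36b + 6c + d = 1412
  512a + 64b + 8c + d = 3276
Solving the system yields a = 6, b = 3, c = 2, d = -4.
So h(n) = 6n^3 + 3n^2 + 2n - 4.
The constant term is -4.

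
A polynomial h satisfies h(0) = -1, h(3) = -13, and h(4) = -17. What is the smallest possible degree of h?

Divided differences on the nodes 0, 3, 4:
  order 0: -1  -13  -17
  order 1: -4  -4
  order 2: 0
The order-1 divided differences are all -4 (nonzero) and every higher order vanishes, so the data lies on a polynomial of degree exactly 1.

1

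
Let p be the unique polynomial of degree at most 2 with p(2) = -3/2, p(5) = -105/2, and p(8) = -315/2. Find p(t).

p(t) = -3t^2 + 4t + 5/2

Using the Lagrange interpolation formula with nodes 2, 5, 8:
  L_0(t) = (t - 5)(t - 8) / 18
  L_1(t) = (t - 2)(t - 8) / -9
  L_2(t) = (t - 2)(t - 5) / 18
Then p(t) = -3/2·L_0(t) - 105/2·L_1(t) - 315/2·L_2(t).
Expanding and collecting terms gives p(t) = -3t^2 + 4t + 5/2.
Check: p(2) = -3/2. ✓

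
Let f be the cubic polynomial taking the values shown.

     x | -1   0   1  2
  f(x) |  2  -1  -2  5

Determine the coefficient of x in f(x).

-3

Write f(x) = ax^3 + bx^2 + cx + d. Substituting each data point gives a linear system:
  -a + b - c + d = 2
  d = -1
  a + b + c + d = -2
  8a + 4b + 2c + d = 5
Solving the system yields a = 1, b = 1, c = -3, d = -1.
So f(x) = x^3 + x^2 - 3x - 1.
The coefficient of x is -3.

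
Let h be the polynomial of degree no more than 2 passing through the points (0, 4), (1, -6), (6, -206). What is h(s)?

h(s) = -5s^2 - 5s + 4

Using the Lagrange interpolation formula with nodes 0, 1, 6:
  L_0(s) = (s - 1)(s - 6) / 6
  L_1(s) = s(s - 6) / -5
  L_2(s) = s(s - 1) / 30
Then h(s) = 4·L_0(s) - 6·L_1(s) - 206·L_2(s).
Expanding and collecting terms gives h(s) = -5s^2 - 5s + 4.
Check: h(6) = -206. ✓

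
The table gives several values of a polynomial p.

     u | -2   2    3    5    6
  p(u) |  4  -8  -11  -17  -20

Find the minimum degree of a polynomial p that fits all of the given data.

1

Divided differences on the nodes -2, 2, 3, 5, 6:
  order 0: 4  -8  -11  -17  -20
  order 1: -3  -3  -3  -3
  order 2: 0  0  0
  order 3: 0  0
  order 4: 0
The order-1 divided differences are all -3 (nonzero) and every higher order vanishes, so the data lies on a polynomial of degree exactly 1.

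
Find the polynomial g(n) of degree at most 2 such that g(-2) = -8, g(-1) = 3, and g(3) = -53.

g(n) = -5n^2 - 4n + 4

Using the Lagrange interpolation formula with nodes -2, -1, 3:
  L_0(n) = (n + 1)(n - 3) / 5
  L_1(n) = (n + 2)(n - 3) / -4
  L_2(n) = (n + 2)(n + 1) / 20
Then g(n) = -8·L_0(n) + 3·L_1(n) - 53·L_2(n).
Expanding and collecting terms gives g(n) = -5n^2 - 4n + 4.
Check: g(-2) = -8. ✓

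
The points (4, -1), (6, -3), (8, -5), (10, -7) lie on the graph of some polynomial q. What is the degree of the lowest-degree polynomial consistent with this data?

Forward differences of the values at s = 4, 6, 8, 10:
  q  : -1  -3  -5  -7
  Δ  : -2  -2  -2
  Δ^2: 0  0
  Δ^3: 0
The first differences are constant (-2) and nonzero, while all higher differences vanish, so the minimal degree is 1.

1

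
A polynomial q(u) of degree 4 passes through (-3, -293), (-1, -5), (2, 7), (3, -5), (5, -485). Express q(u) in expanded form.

Write q(u) = au^4 + bu^3 + cu^2 + du + e. Substituting each data point gives a linear system:
  81a - 27b + 9c - 3d + e = -293
  a - b + c - d + e = -5
  16a + 8b + 4c + 2d + e = 7
  81a + 27b + 9c + 3d + e = -5
  625a + 125b + 25c + 5d + e = -485
Solving the system yields a = -2, b = 6, c = 2, d = -6, e = -5.
So q(u) = -2u⁴ + 6u³ + 2u² - 6u - 5.
Check: q(-3) = -293. ✓

q(u) = -2u^4 + 6u^3 + 2u^2 - 6u - 5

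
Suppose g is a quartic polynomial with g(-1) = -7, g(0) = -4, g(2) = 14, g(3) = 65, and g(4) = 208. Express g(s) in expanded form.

g(s) = s^4 - s^3 + 5s - 4

Using the Lagrange interpolation formula with nodes -1, 0, 2, 3, 4:
  L_0(s) = s(s - 2)(s - 3)(s - 4) / 60
  L_1(s) = (s + 1)(s - 2)(s - 3)(s - 4) / -24
  L_2(s) = (s + 1)s(s - 3)(s - 4) / 12
  L_3(s) = (s + 1)s(s - 2)(s - 4) / -12
  L_4(s) = (s + 1)s(s - 2)(s - 3) / 40
Then g(s) = -7·L_0(s) - 4·L_1(s) + 14·L_2(s) + 65·L_3(s) + 208·L_4(s).
Expanding and collecting terms gives g(s) = s^4 - s^3 + 5s - 4.
Check: g(3) = 65. ✓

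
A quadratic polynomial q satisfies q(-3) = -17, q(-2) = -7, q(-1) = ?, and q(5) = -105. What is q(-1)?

-3

The 3 known points determine the degree-2 polynomial uniquely.
Write q(t) = at^2 + bt + c. Substituting each data point gives a linear system:
  9a - 3b + c = -17
  4a - 2b + c = -7
  25a + 5b + c = -105
Solving the system yields a = -3, b = -5, c = -5.
So q(t) = -3t^2 - 5t - 5.
Then q(-1) = -3.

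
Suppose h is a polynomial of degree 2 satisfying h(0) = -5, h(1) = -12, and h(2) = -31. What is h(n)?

Write h(n) = an^2 + bn + c. Substituting each data point gives a linear system:
  c = -5
  a + b + c = -12
  4a + 2b + c = -31
Solving the system yields a = -6, b = -1, c = -5.
So h(n) = -6n^2 - n - 5.
Check: h(2) = -31. ✓

h(n) = -6n^2 - n - 5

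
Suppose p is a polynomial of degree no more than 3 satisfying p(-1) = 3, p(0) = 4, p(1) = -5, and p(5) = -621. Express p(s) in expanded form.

p(s) = -4s^3 - 5s^2 + 4

Write p(s) = as^3 + bs^2 + cs + d. Substituting each data point gives a linear system:
  -a + b - c + d = 3
  d = 4
  a + b + c + d = -5
  125a + 25b + 5c + d = -621
Solving the system yields a = -4, b = -5, c = 0, d = 4.
So p(s) = -4s³ - 5s² + 4.
Check: p(0) = 4. ✓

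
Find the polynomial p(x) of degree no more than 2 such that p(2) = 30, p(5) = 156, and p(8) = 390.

Write p(x) = ax^2 + bx + c. Substituting each data point gives a linear system:
  4a + 2b + c = 30
  25a + 5b + c = 156
  64a + 8b + c = 390
Solving the system yields a = 6, b = 0, c = 6.
So p(x) = 6x^2 + 6.
Check: p(5) = 156. ✓

p(x) = 6x^2 + 6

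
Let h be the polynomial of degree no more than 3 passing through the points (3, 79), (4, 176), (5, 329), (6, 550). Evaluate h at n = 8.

1244

Using the Lagrange interpolation formula with nodes 3, 4, 5, 6:
  L_0(n) = (n - 4)(n - 5)(n - 6) / -6
  L_1(n) = (n - 3)(n - 5)(n - 6) / 2
  L_2(n) = (n - 3)(n - 4)(n - 6) / -2
  L_3(n) = (n - 3)(n - 4)(n - 5) / 6
Then h(n) = 79·L_0(n) + 176·L_1(n) + 329·L_2(n) + 550·L_3(n).
Expanding and collecting terms gives h(n) = 2n³ + 4n² - 5n + 4.
Evaluating at n = 8: h(8) = 1244.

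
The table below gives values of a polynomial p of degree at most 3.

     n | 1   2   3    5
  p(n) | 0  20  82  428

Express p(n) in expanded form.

Write p(n) = an^3 + bn^2 + cn + d. Substituting each data point gives a linear system:
  a + b + c + d = 0
  8a + 4b + 2c + d = 20
  27a + 9b + 3c + d = 82
  125a + 25b + 5c + d = 428
Solving the system yields a = 4, b = -3, c = 1, d = -2.
So p(n) = 4n³ - 3n² + n - 2.
Check: p(3) = 82. ✓

p(n) = 4n^3 - 3n^2 + n - 2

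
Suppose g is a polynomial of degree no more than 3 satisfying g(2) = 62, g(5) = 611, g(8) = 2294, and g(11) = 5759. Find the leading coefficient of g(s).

4

Write g(s) = as^3 + bs^2 + cs + d. Substituting each data point gives a linear system:
  8a + 4b + 2c + d = 62
  125a + 25b + 5c + d = 611
  512a + 64b + 8c + d = 2294
  1331a + 121b + 11c + d = 5759
Solving the system yields a = 4, b = 3, c = 6, d = 6.
So g(s) = 4s^3 + 3s^2 + 6s + 6.
The leading coefficient is 4.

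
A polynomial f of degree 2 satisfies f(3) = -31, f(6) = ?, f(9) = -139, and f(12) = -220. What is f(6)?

On equispaced nodes a degree-2 polynomial has vanishing third forward difference, so
  - f(3) + 3·f(6) - 3·f(9) + f(12) = 0.
Substituting the known values and solving for f(6):
  3·f(6) = -228
  f(6) = -76.

-76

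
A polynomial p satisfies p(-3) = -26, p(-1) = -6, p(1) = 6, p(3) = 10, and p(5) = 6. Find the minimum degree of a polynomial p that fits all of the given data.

Forward differences of the values at s = -3, -1, 1, 3, 5:
  p  : -26  -6  6  10  6
  Δ  : 20  12  4  -4
  Δ^2: -8  -8  -8
  Δ^3: 0  0
  Δ^4: 0
The second differences are constant (-8) and nonzero, while all higher differences vanish, so the minimal degree is 2.

2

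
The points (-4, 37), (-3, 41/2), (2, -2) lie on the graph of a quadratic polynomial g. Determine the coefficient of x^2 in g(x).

2

Write g(x) = ax^2 + bx + c. Substituting each data point gives a linear system:
  16a - 4b + c = 37
  9a - 3b + c = 41/2
  4a + 2b + c = -2
Solving the system yields a = 2, b = -5/2, c = -5.
So g(x) = 2x^2 - (5/2)x - 5.
The leading coefficient is 2.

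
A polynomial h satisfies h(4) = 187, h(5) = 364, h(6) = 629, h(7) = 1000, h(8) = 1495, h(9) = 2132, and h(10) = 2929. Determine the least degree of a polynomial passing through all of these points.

Forward differences of the values at x = 4, 5, 6, 7, 8, 9, 10:
  h  : 187  364  629  1000  1495  2132  2929
  Δ  : 177  265  371  495  637  797
  Δ^2: 88  106  124  142  160
  Δ^3: 18  18  18  18
  Δ^4: 0  0  0
  Δ^5: 0  0
  Δ^6: 0
The third differences are constant (18) and nonzero, while all higher differences vanish, so the minimal degree is 3.

3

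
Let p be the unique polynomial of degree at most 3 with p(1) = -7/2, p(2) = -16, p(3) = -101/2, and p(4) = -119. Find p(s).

Write p(s) = as^3 + bs^2 + cs + d. Substituting each data point gives a linear system:
  a + b + c + d = -7/2
  8a + 4b + 2c + d = -16
  27a + 9b + 3c + d = -101/2
  64a + 16b + 4c + d = -119
Solving the system yields a = -2, b = 1, c = -3/2, d = -1.
So p(s) = -2s^3 + s^2 - (3/2)s - 1.
Check: p(2) = -16. ✓

p(s) = -2s^3 + s^2 - (3/2)s - 1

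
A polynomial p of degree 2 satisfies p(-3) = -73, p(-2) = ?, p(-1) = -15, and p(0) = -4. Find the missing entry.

The 3 known points determine the degree-2 polynomial uniquely.
Write p(s) = as^2 + bs + c. Substituting each data point gives a linear system:
  9a - 3b + c = -73
  a - b + c = -15
  c = -4
Solving the system yields a = -6, b = 5, c = -4.
So p(s) = -6s^2 + 5s - 4.
Then p(-2) = -38.

-38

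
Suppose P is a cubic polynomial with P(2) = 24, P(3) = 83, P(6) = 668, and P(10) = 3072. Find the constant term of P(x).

2

Write P(x) = ax^3 + bx^2 + cx + d. Substituting each data point gives a linear system:
  8a + 4b + 2c + d = 24
  27a + 9b + 3c + d = 83
  216a + 36b + 6c + d = 668
  1000a + 100b + 10c + d = 3072
Solving the system yields a = 3, b = 1, c = -3, d = 2.
So P(x) = 3x^3 + x^2 - 3x + 2.
The constant term is 2.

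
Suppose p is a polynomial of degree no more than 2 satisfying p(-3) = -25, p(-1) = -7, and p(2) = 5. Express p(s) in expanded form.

p(s) = -s^2 + 5s - 1

Write p(s) = as^2 + bs + c. Substituting each data point gives a linear system:
  9a - 3b + c = -25
  a - b + c = -7
  4a + 2b + c = 5
Solving the system yields a = -1, b = 5, c = -1.
So p(s) = -s² + 5s - 1.
Check: p(-1) = -7. ✓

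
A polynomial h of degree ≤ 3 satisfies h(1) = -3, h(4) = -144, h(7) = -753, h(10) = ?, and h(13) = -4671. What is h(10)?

-2154

On equispaced nodes a degree-3 polynomial has vanishing fourth forward difference, so
  h(1) - 4·h(4) + 6·h(7) - 4·h(10) + h(13) = 0.
Substituting the known values and solving for h(10):
  -4·h(10) = 8616
  h(10) = -2154.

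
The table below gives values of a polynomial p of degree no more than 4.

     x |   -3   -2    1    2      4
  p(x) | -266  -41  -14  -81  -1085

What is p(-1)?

0

Write p(x) = ax^4 + bx^3 + cx^2 + dx + e. Substituting each data point gives a linear system:
  81a - 27b + 9c - 3d + e = -266
  16a - 8b + 4c - 2d + e = -41
  a + b + c + d + e = -14
  16a + 8b + 4c + 2d + e = -81
  256a + 64b + 16c + 4d + e = -1085
Solving the system yields a = -4, b = -1, c = 2, d = -6, e = -5.
So p(x) = -4x^4 - x^3 + 2x^2 - 6x - 5.
Then p(-1) = 0.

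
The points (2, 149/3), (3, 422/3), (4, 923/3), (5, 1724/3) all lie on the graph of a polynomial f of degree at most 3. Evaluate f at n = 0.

Using the Lagrange interpolation formula with nodes 2, 3, 4, 5:
  L_0(n) = (n - 3)(n - 4)(n - 5) / -6
  L_1(n) = (n - 2)(n - 4)(n - 5) / 2
  L_2(n) = (n - 2)(n - 3)(n - 5) / -2
  L_3(n) = (n - 2)(n - 3)(n - 4) / 6
Then f(n) = 149/3·L_0(n) + 422/3·L_1(n) + 923/3·L_2(n) + 1724/3·L_3(n).
Expanding and collecting terms gives f(n) = 4n^3 + 2n^2 + 5n - 1/3.
Evaluating at n = 0: f(0) = -1/3.

-1/3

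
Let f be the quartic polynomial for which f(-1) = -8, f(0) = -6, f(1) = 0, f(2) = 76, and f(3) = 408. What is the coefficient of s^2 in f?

-3

Write f(s) = as^4 + bs^3 + cs^2 + ds + e. Substituting each data point gives a linear system:
  a - b + c - d + e = -8
  e = -6
  a + b + c + d + e = 0
  16a + 8b + 4c + 2d + e = 76
  81a + 27b + 9c + 3d + e = 408
Solving the system yields a = 5, b = 1, c = -3, d = 3, e = -6.
So f(s) = 5s⁴ + s³ - 3s² + 3s - 6.
The coefficient of s^2 is -3.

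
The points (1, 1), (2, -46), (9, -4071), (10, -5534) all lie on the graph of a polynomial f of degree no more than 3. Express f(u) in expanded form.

f(u) = -5u^3 - 6u^2 + 6u + 6

Write f(u) = au^3 + bu^2 + cu + d. Substituting each data point gives a linear system:
  a + b + c + d = 1
  8a + 4b + 2c + d = -46
  729a + 81b + 9c + d = -4071
  1000a + 100b + 10c + d = -5534
Solving the system yields a = -5, b = -6, c = 6, d = 6.
So f(u) = -5u^3 - 6u^2 + 6u + 6.
Check: f(1) = 1. ✓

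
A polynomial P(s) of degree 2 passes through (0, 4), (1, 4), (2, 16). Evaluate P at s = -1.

16

Using the Lagrange interpolation formula with nodes 0, 1, 2:
  L_0(s) = (s - 1)(s - 2) / 2
  L_1(s) = s(s - 2) / -1
  L_2(s) = s(s - 1) / 2
Then P(s) = 4·L_0(s) + 4·L_1(s) + 16·L_2(s).
Expanding and collecting terms gives P(s) = 6s^2 - 6s + 4.
Evaluating at s = -1: P(-1) = 16.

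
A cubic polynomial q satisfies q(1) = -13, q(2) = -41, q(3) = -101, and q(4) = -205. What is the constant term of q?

-5

Write q(x) = ax^3 + bx^2 + cx + d. Substituting each data point gives a linear system:
  a + b + c + d = -13
  8a + 4b + 2c + d = -41
  27a + 9b + 3c + d = -101
  64a + 16b + 4c + d = -205
Solving the system yields a = -2, b = -4, c = -2, d = -5.
So q(x) = -2x³ - 4x² - 2x - 5.
The constant term is -5.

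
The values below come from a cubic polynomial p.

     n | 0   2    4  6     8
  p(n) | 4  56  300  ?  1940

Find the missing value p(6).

880

The 4 known points determine the degree-3 polynomial uniquely.
Write p(n) = an^3 + bn^2 + cn + d. Substituting each data point gives a linear system:
  d = 4
  8a + 4b + 2c + d = 56
  64a + 16b + 4c + d = 300
  512a + 64b + 8c + d = 1940
Solving the system yields a = 3, b = 6, c = 2, d = 4.
So p(n) = 3n^3 + 6n^2 + 2n + 4.
Then p(6) = 880.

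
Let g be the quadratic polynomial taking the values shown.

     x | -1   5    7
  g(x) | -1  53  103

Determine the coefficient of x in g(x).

Write g(x) = ax^2 + bx + c. Substituting each data point gives a linear system:
  a - b + c = -1
  25a + 5b + c = 53
  49a + 7b + c = 103
Solving the system yields a = 2, b = 1, c = -2.
So g(x) = 2x² + x - 2.
The coefficient of x is 1.

1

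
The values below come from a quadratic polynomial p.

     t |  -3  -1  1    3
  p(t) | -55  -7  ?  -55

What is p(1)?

-7

The 3 known points determine the degree-2 polynomial uniquely.
Write p(t) = at^2 + bt + c. Substituting each data point gives a linear system:
  9a - 3b + c = -55
  a - b + c = -7
  9a + 3b + c = -55
Solving the system yields a = -6, b = 0, c = -1.
So p(t) = -6t² - 1.
Then p(1) = -7.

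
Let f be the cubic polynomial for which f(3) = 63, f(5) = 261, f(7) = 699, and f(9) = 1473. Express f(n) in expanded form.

Using the Lagrange interpolation formula with nodes 3, 5, 7, 9:
  L_0(n) = (n - 5)(n - 7)(n - 9) / -48
  L_1(n) = (n - 3)(n - 7)(n - 9) / 16
  L_2(n) = (n - 3)(n - 5)(n - 9) / -16
  L_3(n) = (n - 3)(n - 5)(n - 7) / 48
Then f(n) = 63·L_0(n) + 261·L_1(n) + 699·L_2(n) + 1473·L_3(n).
Expanding and collecting terms gives f(n) = 2n^3 + n + 6.
Check: f(5) = 261. ✓

f(n) = 2n^3 + n + 6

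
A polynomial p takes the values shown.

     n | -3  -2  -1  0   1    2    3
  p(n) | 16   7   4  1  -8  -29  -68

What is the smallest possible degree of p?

Forward differences of the values at n = -3, -2, -1, 0, 1, 2, 3:
  p  : 16  7  4  1  -8  -29  -68
  Δ  : -9  -3  -3  -9  -21  -39
  Δ^2: 6  0  -6  -12  -18
  Δ^3: -6  -6  -6  -6
  Δ^4: 0  0  0
  Δ^5: 0  0
  Δ^6: 0
The third differences are constant (-6) and nonzero, while all higher differences vanish, so the minimal degree is 3.

3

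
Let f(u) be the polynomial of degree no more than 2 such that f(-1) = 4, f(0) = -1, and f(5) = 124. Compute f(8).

319

Using the Lagrange interpolation formula with nodes -1, 0, 5:
  L_0(u) = u(u - 5) / 6
  L_1(u) = (u + 1)(u - 5) / -5
  L_2(u) = (u + 1)u / 30
Then f(u) = 4·L_0(u) - 1·L_1(u) + 124·L_2(u).
Expanding and collecting terms gives f(u) = 5u^2 - 1.
Evaluating at u = 8: f(8) = 319.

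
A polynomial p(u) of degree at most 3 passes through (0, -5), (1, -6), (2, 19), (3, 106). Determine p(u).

p(u) = 6u^3 - 5u^2 - 2u - 5

Using the Lagrange interpolation formula with nodes 0, 1, 2, 3:
  L_0(u) = (u - 1)(u - 2)(u - 3) / -6
  L_1(u) = u(u - 2)(u - 3) / 2
  L_2(u) = u(u - 1)(u - 3) / -2
  L_3(u) = u(u - 1)(u - 2) / 6
Then p(u) = -5·L_0(u) - 6·L_1(u) + 19·L_2(u) + 106·L_3(u).
Expanding and collecting terms gives p(u) = 6u³ - 5u² - 2u - 5.
Check: p(3) = 106. ✓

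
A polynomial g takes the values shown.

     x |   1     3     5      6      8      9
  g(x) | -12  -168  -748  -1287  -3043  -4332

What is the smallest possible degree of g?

Divided differences on the nodes 1, 3, 5, 6, 8, 9:
  order 0: -12  -168  -748  -1287  -3043  -4332
  order 1: -78  -290  -539  -878  -1289
  order 2: -53  -83  -113  -137
  order 3: -6  -6  -6
  order 4: 0  0
  order 5: 0
The order-3 divided differences are all -6 (nonzero) and every higher order vanishes, so the data lies on a polynomial of degree exactly 3.

3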